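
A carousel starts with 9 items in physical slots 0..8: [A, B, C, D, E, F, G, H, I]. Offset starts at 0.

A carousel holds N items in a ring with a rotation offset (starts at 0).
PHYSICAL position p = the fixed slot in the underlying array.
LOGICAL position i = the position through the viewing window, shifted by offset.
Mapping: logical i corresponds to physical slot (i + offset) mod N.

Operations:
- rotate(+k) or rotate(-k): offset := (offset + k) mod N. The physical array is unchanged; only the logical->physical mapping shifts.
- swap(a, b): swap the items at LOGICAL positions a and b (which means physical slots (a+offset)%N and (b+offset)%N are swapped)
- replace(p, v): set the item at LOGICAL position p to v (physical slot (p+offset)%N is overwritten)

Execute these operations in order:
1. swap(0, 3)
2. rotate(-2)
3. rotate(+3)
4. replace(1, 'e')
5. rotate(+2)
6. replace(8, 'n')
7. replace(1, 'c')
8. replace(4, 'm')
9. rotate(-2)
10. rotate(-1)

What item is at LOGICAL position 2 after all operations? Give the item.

After op 1 (swap(0, 3)): offset=0, physical=[D,B,C,A,E,F,G,H,I], logical=[D,B,C,A,E,F,G,H,I]
After op 2 (rotate(-2)): offset=7, physical=[D,B,C,A,E,F,G,H,I], logical=[H,I,D,B,C,A,E,F,G]
After op 3 (rotate(+3)): offset=1, physical=[D,B,C,A,E,F,G,H,I], logical=[B,C,A,E,F,G,H,I,D]
After op 4 (replace(1, 'e')): offset=1, physical=[D,B,e,A,E,F,G,H,I], logical=[B,e,A,E,F,G,H,I,D]
After op 5 (rotate(+2)): offset=3, physical=[D,B,e,A,E,F,G,H,I], logical=[A,E,F,G,H,I,D,B,e]
After op 6 (replace(8, 'n')): offset=3, physical=[D,B,n,A,E,F,G,H,I], logical=[A,E,F,G,H,I,D,B,n]
After op 7 (replace(1, 'c')): offset=3, physical=[D,B,n,A,c,F,G,H,I], logical=[A,c,F,G,H,I,D,B,n]
After op 8 (replace(4, 'm')): offset=3, physical=[D,B,n,A,c,F,G,m,I], logical=[A,c,F,G,m,I,D,B,n]
After op 9 (rotate(-2)): offset=1, physical=[D,B,n,A,c,F,G,m,I], logical=[B,n,A,c,F,G,m,I,D]
After op 10 (rotate(-1)): offset=0, physical=[D,B,n,A,c,F,G,m,I], logical=[D,B,n,A,c,F,G,m,I]

Answer: n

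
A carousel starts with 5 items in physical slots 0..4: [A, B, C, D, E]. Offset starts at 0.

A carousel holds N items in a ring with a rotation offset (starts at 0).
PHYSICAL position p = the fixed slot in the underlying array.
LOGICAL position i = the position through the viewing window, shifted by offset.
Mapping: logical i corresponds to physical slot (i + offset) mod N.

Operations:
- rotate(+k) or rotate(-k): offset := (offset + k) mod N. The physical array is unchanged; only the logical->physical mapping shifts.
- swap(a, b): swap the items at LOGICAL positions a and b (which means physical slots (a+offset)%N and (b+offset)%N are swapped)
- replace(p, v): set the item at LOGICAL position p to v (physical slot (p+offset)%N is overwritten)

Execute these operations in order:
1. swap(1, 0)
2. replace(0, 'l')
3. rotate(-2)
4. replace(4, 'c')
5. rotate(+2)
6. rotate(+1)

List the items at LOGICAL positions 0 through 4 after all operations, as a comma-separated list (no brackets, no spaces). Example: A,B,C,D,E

After op 1 (swap(1, 0)): offset=0, physical=[B,A,C,D,E], logical=[B,A,C,D,E]
After op 2 (replace(0, 'l')): offset=0, physical=[l,A,C,D,E], logical=[l,A,C,D,E]
After op 3 (rotate(-2)): offset=3, physical=[l,A,C,D,E], logical=[D,E,l,A,C]
After op 4 (replace(4, 'c')): offset=3, physical=[l,A,c,D,E], logical=[D,E,l,A,c]
After op 5 (rotate(+2)): offset=0, physical=[l,A,c,D,E], logical=[l,A,c,D,E]
After op 6 (rotate(+1)): offset=1, physical=[l,A,c,D,E], logical=[A,c,D,E,l]

Answer: A,c,D,E,l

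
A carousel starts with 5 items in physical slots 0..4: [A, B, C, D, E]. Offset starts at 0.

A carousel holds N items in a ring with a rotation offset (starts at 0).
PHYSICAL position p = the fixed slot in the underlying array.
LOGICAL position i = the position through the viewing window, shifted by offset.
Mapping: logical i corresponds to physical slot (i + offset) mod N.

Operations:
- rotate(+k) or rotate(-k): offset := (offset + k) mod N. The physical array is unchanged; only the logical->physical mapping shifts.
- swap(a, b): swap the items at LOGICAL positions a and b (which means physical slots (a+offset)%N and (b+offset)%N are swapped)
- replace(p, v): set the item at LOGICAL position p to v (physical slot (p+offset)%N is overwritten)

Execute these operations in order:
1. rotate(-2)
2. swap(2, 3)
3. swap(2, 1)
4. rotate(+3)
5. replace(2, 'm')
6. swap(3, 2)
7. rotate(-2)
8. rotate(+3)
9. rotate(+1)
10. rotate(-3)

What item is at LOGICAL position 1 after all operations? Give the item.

Answer: A

Derivation:
After op 1 (rotate(-2)): offset=3, physical=[A,B,C,D,E], logical=[D,E,A,B,C]
After op 2 (swap(2, 3)): offset=3, physical=[B,A,C,D,E], logical=[D,E,B,A,C]
After op 3 (swap(2, 1)): offset=3, physical=[E,A,C,D,B], logical=[D,B,E,A,C]
After op 4 (rotate(+3)): offset=1, physical=[E,A,C,D,B], logical=[A,C,D,B,E]
After op 5 (replace(2, 'm')): offset=1, physical=[E,A,C,m,B], logical=[A,C,m,B,E]
After op 6 (swap(3, 2)): offset=1, physical=[E,A,C,B,m], logical=[A,C,B,m,E]
After op 7 (rotate(-2)): offset=4, physical=[E,A,C,B,m], logical=[m,E,A,C,B]
After op 8 (rotate(+3)): offset=2, physical=[E,A,C,B,m], logical=[C,B,m,E,A]
After op 9 (rotate(+1)): offset=3, physical=[E,A,C,B,m], logical=[B,m,E,A,C]
After op 10 (rotate(-3)): offset=0, physical=[E,A,C,B,m], logical=[E,A,C,B,m]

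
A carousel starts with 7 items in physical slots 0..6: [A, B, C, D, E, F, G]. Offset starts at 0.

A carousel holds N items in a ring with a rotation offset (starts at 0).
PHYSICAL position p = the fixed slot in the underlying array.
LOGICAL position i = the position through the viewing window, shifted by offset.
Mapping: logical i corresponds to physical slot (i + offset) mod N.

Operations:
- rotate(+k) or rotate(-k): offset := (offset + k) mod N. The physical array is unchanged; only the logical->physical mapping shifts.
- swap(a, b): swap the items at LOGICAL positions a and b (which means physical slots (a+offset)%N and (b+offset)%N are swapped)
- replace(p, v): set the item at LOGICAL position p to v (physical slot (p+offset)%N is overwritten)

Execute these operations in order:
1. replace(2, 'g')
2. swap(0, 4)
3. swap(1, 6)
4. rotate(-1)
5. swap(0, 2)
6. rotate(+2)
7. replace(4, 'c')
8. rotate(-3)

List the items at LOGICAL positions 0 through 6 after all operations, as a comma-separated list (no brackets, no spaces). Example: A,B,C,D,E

After op 1 (replace(2, 'g')): offset=0, physical=[A,B,g,D,E,F,G], logical=[A,B,g,D,E,F,G]
After op 2 (swap(0, 4)): offset=0, physical=[E,B,g,D,A,F,G], logical=[E,B,g,D,A,F,G]
After op 3 (swap(1, 6)): offset=0, physical=[E,G,g,D,A,F,B], logical=[E,G,g,D,A,F,B]
After op 4 (rotate(-1)): offset=6, physical=[E,G,g,D,A,F,B], logical=[B,E,G,g,D,A,F]
After op 5 (swap(0, 2)): offset=6, physical=[E,B,g,D,A,F,G], logical=[G,E,B,g,D,A,F]
After op 6 (rotate(+2)): offset=1, physical=[E,B,g,D,A,F,G], logical=[B,g,D,A,F,G,E]
After op 7 (replace(4, 'c')): offset=1, physical=[E,B,g,D,A,c,G], logical=[B,g,D,A,c,G,E]
After op 8 (rotate(-3)): offset=5, physical=[E,B,g,D,A,c,G], logical=[c,G,E,B,g,D,A]

Answer: c,G,E,B,g,D,A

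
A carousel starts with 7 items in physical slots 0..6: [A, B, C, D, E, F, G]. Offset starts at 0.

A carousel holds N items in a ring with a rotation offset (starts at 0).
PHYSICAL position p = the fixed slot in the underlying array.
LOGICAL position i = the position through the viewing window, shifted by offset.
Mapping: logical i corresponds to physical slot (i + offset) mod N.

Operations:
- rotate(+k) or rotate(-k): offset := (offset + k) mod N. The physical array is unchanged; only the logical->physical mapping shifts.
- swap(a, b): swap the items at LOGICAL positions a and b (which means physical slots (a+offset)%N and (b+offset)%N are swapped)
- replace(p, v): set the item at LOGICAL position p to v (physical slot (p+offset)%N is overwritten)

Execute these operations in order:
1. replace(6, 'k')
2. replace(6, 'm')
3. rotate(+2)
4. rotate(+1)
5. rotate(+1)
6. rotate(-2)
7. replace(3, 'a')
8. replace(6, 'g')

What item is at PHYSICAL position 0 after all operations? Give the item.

Answer: A

Derivation:
After op 1 (replace(6, 'k')): offset=0, physical=[A,B,C,D,E,F,k], logical=[A,B,C,D,E,F,k]
After op 2 (replace(6, 'm')): offset=0, physical=[A,B,C,D,E,F,m], logical=[A,B,C,D,E,F,m]
After op 3 (rotate(+2)): offset=2, physical=[A,B,C,D,E,F,m], logical=[C,D,E,F,m,A,B]
After op 4 (rotate(+1)): offset=3, physical=[A,B,C,D,E,F,m], logical=[D,E,F,m,A,B,C]
After op 5 (rotate(+1)): offset=4, physical=[A,B,C,D,E,F,m], logical=[E,F,m,A,B,C,D]
After op 6 (rotate(-2)): offset=2, physical=[A,B,C,D,E,F,m], logical=[C,D,E,F,m,A,B]
After op 7 (replace(3, 'a')): offset=2, physical=[A,B,C,D,E,a,m], logical=[C,D,E,a,m,A,B]
After op 8 (replace(6, 'g')): offset=2, physical=[A,g,C,D,E,a,m], logical=[C,D,E,a,m,A,g]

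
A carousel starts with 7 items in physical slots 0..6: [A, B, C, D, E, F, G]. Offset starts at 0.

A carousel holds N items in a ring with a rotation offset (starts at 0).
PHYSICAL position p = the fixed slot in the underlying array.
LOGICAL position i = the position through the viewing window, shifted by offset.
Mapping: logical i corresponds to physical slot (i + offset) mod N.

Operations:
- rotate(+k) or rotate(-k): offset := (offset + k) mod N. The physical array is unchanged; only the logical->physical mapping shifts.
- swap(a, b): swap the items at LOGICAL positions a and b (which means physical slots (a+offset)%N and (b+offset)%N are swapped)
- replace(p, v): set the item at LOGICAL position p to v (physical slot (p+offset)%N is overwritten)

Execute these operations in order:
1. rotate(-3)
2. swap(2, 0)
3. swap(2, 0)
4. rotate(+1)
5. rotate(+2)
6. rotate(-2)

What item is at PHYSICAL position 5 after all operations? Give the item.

Answer: F

Derivation:
After op 1 (rotate(-3)): offset=4, physical=[A,B,C,D,E,F,G], logical=[E,F,G,A,B,C,D]
After op 2 (swap(2, 0)): offset=4, physical=[A,B,C,D,G,F,E], logical=[G,F,E,A,B,C,D]
After op 3 (swap(2, 0)): offset=4, physical=[A,B,C,D,E,F,G], logical=[E,F,G,A,B,C,D]
After op 4 (rotate(+1)): offset=5, physical=[A,B,C,D,E,F,G], logical=[F,G,A,B,C,D,E]
After op 5 (rotate(+2)): offset=0, physical=[A,B,C,D,E,F,G], logical=[A,B,C,D,E,F,G]
After op 6 (rotate(-2)): offset=5, physical=[A,B,C,D,E,F,G], logical=[F,G,A,B,C,D,E]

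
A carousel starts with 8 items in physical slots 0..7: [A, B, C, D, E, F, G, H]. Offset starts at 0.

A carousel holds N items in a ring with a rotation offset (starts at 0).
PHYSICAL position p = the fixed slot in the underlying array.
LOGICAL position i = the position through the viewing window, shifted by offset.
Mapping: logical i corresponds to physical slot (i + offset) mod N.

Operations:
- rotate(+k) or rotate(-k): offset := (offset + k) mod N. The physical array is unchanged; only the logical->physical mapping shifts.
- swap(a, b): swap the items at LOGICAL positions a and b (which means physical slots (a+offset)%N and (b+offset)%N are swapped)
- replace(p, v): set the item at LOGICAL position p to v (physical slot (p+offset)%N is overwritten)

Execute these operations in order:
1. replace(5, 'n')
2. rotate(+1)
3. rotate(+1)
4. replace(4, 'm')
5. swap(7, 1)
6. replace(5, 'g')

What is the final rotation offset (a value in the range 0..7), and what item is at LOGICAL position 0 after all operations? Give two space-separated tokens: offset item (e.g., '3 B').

Answer: 2 C

Derivation:
After op 1 (replace(5, 'n')): offset=0, physical=[A,B,C,D,E,n,G,H], logical=[A,B,C,D,E,n,G,H]
After op 2 (rotate(+1)): offset=1, physical=[A,B,C,D,E,n,G,H], logical=[B,C,D,E,n,G,H,A]
After op 3 (rotate(+1)): offset=2, physical=[A,B,C,D,E,n,G,H], logical=[C,D,E,n,G,H,A,B]
After op 4 (replace(4, 'm')): offset=2, physical=[A,B,C,D,E,n,m,H], logical=[C,D,E,n,m,H,A,B]
After op 5 (swap(7, 1)): offset=2, physical=[A,D,C,B,E,n,m,H], logical=[C,B,E,n,m,H,A,D]
After op 6 (replace(5, 'g')): offset=2, physical=[A,D,C,B,E,n,m,g], logical=[C,B,E,n,m,g,A,D]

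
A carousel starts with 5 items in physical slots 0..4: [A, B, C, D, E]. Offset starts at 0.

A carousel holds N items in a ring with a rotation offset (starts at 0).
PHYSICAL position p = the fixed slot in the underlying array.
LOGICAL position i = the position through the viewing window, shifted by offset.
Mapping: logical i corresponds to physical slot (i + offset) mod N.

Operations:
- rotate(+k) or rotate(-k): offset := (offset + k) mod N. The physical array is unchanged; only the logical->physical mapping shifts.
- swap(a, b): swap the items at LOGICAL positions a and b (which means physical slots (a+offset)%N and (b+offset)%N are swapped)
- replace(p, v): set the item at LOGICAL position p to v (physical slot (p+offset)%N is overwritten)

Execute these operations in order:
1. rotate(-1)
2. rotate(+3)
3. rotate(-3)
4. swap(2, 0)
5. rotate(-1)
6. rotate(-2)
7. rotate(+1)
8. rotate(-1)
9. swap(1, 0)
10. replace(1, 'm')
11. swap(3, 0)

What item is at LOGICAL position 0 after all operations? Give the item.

After op 1 (rotate(-1)): offset=4, physical=[A,B,C,D,E], logical=[E,A,B,C,D]
After op 2 (rotate(+3)): offset=2, physical=[A,B,C,D,E], logical=[C,D,E,A,B]
After op 3 (rotate(-3)): offset=4, physical=[A,B,C,D,E], logical=[E,A,B,C,D]
After op 4 (swap(2, 0)): offset=4, physical=[A,E,C,D,B], logical=[B,A,E,C,D]
After op 5 (rotate(-1)): offset=3, physical=[A,E,C,D,B], logical=[D,B,A,E,C]
After op 6 (rotate(-2)): offset=1, physical=[A,E,C,D,B], logical=[E,C,D,B,A]
After op 7 (rotate(+1)): offset=2, physical=[A,E,C,D,B], logical=[C,D,B,A,E]
After op 8 (rotate(-1)): offset=1, physical=[A,E,C,D,B], logical=[E,C,D,B,A]
After op 9 (swap(1, 0)): offset=1, physical=[A,C,E,D,B], logical=[C,E,D,B,A]
After op 10 (replace(1, 'm')): offset=1, physical=[A,C,m,D,B], logical=[C,m,D,B,A]
After op 11 (swap(3, 0)): offset=1, physical=[A,B,m,D,C], logical=[B,m,D,C,A]

Answer: B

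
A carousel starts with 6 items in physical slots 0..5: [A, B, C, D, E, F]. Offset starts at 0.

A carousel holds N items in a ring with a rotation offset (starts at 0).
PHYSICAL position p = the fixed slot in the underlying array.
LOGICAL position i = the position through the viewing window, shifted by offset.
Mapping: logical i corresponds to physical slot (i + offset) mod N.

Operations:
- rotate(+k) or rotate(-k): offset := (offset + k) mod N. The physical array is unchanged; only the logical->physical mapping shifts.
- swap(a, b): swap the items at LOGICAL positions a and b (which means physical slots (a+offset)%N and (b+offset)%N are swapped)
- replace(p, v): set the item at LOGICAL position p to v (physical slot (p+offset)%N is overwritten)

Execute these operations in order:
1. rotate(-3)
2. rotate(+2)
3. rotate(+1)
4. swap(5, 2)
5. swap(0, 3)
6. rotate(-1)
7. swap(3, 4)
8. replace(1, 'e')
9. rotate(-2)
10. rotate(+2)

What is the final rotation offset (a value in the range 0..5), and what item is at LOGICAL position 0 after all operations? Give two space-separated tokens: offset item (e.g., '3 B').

After op 1 (rotate(-3)): offset=3, physical=[A,B,C,D,E,F], logical=[D,E,F,A,B,C]
After op 2 (rotate(+2)): offset=5, physical=[A,B,C,D,E,F], logical=[F,A,B,C,D,E]
After op 3 (rotate(+1)): offset=0, physical=[A,B,C,D,E,F], logical=[A,B,C,D,E,F]
After op 4 (swap(5, 2)): offset=0, physical=[A,B,F,D,E,C], logical=[A,B,F,D,E,C]
After op 5 (swap(0, 3)): offset=0, physical=[D,B,F,A,E,C], logical=[D,B,F,A,E,C]
After op 6 (rotate(-1)): offset=5, physical=[D,B,F,A,E,C], logical=[C,D,B,F,A,E]
After op 7 (swap(3, 4)): offset=5, physical=[D,B,A,F,E,C], logical=[C,D,B,A,F,E]
After op 8 (replace(1, 'e')): offset=5, physical=[e,B,A,F,E,C], logical=[C,e,B,A,F,E]
After op 9 (rotate(-2)): offset=3, physical=[e,B,A,F,E,C], logical=[F,E,C,e,B,A]
After op 10 (rotate(+2)): offset=5, physical=[e,B,A,F,E,C], logical=[C,e,B,A,F,E]

Answer: 5 C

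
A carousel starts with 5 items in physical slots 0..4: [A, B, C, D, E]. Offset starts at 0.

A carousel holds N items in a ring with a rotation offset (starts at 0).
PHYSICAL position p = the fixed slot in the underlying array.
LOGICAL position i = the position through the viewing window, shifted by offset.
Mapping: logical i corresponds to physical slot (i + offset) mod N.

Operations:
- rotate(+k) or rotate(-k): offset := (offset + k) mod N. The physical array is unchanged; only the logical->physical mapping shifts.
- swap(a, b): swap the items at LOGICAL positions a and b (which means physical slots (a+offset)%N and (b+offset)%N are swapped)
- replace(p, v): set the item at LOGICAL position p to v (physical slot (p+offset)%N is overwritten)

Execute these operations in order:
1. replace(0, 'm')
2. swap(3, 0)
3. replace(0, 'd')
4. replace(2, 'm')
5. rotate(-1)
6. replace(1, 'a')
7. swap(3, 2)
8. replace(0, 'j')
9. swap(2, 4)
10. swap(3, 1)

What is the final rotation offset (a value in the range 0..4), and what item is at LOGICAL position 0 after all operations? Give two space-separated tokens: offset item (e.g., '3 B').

After op 1 (replace(0, 'm')): offset=0, physical=[m,B,C,D,E], logical=[m,B,C,D,E]
After op 2 (swap(3, 0)): offset=0, physical=[D,B,C,m,E], logical=[D,B,C,m,E]
After op 3 (replace(0, 'd')): offset=0, physical=[d,B,C,m,E], logical=[d,B,C,m,E]
After op 4 (replace(2, 'm')): offset=0, physical=[d,B,m,m,E], logical=[d,B,m,m,E]
After op 5 (rotate(-1)): offset=4, physical=[d,B,m,m,E], logical=[E,d,B,m,m]
After op 6 (replace(1, 'a')): offset=4, physical=[a,B,m,m,E], logical=[E,a,B,m,m]
After op 7 (swap(3, 2)): offset=4, physical=[a,m,B,m,E], logical=[E,a,m,B,m]
After op 8 (replace(0, 'j')): offset=4, physical=[a,m,B,m,j], logical=[j,a,m,B,m]
After op 9 (swap(2, 4)): offset=4, physical=[a,m,B,m,j], logical=[j,a,m,B,m]
After op 10 (swap(3, 1)): offset=4, physical=[B,m,a,m,j], logical=[j,B,m,a,m]

Answer: 4 j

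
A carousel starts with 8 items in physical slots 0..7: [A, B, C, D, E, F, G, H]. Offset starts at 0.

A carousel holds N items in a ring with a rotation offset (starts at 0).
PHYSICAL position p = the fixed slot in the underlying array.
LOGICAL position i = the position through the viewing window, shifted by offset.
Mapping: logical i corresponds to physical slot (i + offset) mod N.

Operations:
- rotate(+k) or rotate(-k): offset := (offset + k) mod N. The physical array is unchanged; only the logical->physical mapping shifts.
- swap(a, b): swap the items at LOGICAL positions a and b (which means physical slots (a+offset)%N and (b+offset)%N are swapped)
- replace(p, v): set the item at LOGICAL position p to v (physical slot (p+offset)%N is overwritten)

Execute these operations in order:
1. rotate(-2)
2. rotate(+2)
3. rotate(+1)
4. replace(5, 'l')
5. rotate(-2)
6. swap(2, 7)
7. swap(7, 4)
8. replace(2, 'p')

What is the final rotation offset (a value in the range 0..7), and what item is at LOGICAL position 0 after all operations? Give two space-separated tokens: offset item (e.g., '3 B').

After op 1 (rotate(-2)): offset=6, physical=[A,B,C,D,E,F,G,H], logical=[G,H,A,B,C,D,E,F]
After op 2 (rotate(+2)): offset=0, physical=[A,B,C,D,E,F,G,H], logical=[A,B,C,D,E,F,G,H]
After op 3 (rotate(+1)): offset=1, physical=[A,B,C,D,E,F,G,H], logical=[B,C,D,E,F,G,H,A]
After op 4 (replace(5, 'l')): offset=1, physical=[A,B,C,D,E,F,l,H], logical=[B,C,D,E,F,l,H,A]
After op 5 (rotate(-2)): offset=7, physical=[A,B,C,D,E,F,l,H], logical=[H,A,B,C,D,E,F,l]
After op 6 (swap(2, 7)): offset=7, physical=[A,l,C,D,E,F,B,H], logical=[H,A,l,C,D,E,F,B]
After op 7 (swap(7, 4)): offset=7, physical=[A,l,C,B,E,F,D,H], logical=[H,A,l,C,B,E,F,D]
After op 8 (replace(2, 'p')): offset=7, physical=[A,p,C,B,E,F,D,H], logical=[H,A,p,C,B,E,F,D]

Answer: 7 H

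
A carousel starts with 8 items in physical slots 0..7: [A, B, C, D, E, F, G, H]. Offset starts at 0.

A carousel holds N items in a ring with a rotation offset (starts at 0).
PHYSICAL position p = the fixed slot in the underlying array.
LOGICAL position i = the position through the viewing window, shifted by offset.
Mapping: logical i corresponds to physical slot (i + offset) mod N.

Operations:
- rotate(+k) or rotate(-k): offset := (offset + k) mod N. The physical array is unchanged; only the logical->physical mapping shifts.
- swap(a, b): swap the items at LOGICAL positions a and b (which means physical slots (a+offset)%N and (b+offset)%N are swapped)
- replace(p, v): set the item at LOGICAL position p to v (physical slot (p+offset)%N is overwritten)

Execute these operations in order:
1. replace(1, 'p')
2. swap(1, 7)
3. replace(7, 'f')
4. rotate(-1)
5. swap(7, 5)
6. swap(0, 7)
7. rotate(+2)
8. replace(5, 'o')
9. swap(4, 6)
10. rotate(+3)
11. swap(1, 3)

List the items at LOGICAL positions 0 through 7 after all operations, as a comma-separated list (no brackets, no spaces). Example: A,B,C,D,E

Answer: G,F,o,E,A,H,C,D

Derivation:
After op 1 (replace(1, 'p')): offset=0, physical=[A,p,C,D,E,F,G,H], logical=[A,p,C,D,E,F,G,H]
After op 2 (swap(1, 7)): offset=0, physical=[A,H,C,D,E,F,G,p], logical=[A,H,C,D,E,F,G,p]
After op 3 (replace(7, 'f')): offset=0, physical=[A,H,C,D,E,F,G,f], logical=[A,H,C,D,E,F,G,f]
After op 4 (rotate(-1)): offset=7, physical=[A,H,C,D,E,F,G,f], logical=[f,A,H,C,D,E,F,G]
After op 5 (swap(7, 5)): offset=7, physical=[A,H,C,D,G,F,E,f], logical=[f,A,H,C,D,G,F,E]
After op 6 (swap(0, 7)): offset=7, physical=[A,H,C,D,G,F,f,E], logical=[E,A,H,C,D,G,F,f]
After op 7 (rotate(+2)): offset=1, physical=[A,H,C,D,G,F,f,E], logical=[H,C,D,G,F,f,E,A]
After op 8 (replace(5, 'o')): offset=1, physical=[A,H,C,D,G,F,o,E], logical=[H,C,D,G,F,o,E,A]
After op 9 (swap(4, 6)): offset=1, physical=[A,H,C,D,G,E,o,F], logical=[H,C,D,G,E,o,F,A]
After op 10 (rotate(+3)): offset=4, physical=[A,H,C,D,G,E,o,F], logical=[G,E,o,F,A,H,C,D]
After op 11 (swap(1, 3)): offset=4, physical=[A,H,C,D,G,F,o,E], logical=[G,F,o,E,A,H,C,D]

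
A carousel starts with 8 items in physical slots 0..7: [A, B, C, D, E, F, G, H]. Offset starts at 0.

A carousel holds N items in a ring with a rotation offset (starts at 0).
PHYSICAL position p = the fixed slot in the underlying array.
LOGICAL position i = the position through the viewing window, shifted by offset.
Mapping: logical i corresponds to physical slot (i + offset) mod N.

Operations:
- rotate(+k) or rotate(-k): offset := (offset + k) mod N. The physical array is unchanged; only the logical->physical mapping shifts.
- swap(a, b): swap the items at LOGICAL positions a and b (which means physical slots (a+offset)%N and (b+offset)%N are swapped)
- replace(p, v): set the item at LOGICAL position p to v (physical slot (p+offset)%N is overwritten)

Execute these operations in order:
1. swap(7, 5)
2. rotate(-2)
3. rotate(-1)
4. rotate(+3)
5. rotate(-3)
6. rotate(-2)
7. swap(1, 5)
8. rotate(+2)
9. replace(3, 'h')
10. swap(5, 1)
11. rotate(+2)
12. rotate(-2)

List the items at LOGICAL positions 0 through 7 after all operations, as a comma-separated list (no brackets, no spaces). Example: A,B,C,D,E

After op 1 (swap(7, 5)): offset=0, physical=[A,B,C,D,E,H,G,F], logical=[A,B,C,D,E,H,G,F]
After op 2 (rotate(-2)): offset=6, physical=[A,B,C,D,E,H,G,F], logical=[G,F,A,B,C,D,E,H]
After op 3 (rotate(-1)): offset=5, physical=[A,B,C,D,E,H,G,F], logical=[H,G,F,A,B,C,D,E]
After op 4 (rotate(+3)): offset=0, physical=[A,B,C,D,E,H,G,F], logical=[A,B,C,D,E,H,G,F]
After op 5 (rotate(-3)): offset=5, physical=[A,B,C,D,E,H,G,F], logical=[H,G,F,A,B,C,D,E]
After op 6 (rotate(-2)): offset=3, physical=[A,B,C,D,E,H,G,F], logical=[D,E,H,G,F,A,B,C]
After op 7 (swap(1, 5)): offset=3, physical=[E,B,C,D,A,H,G,F], logical=[D,A,H,G,F,E,B,C]
After op 8 (rotate(+2)): offset=5, physical=[E,B,C,D,A,H,G,F], logical=[H,G,F,E,B,C,D,A]
After op 9 (replace(3, 'h')): offset=5, physical=[h,B,C,D,A,H,G,F], logical=[H,G,F,h,B,C,D,A]
After op 10 (swap(5, 1)): offset=5, physical=[h,B,G,D,A,H,C,F], logical=[H,C,F,h,B,G,D,A]
After op 11 (rotate(+2)): offset=7, physical=[h,B,G,D,A,H,C,F], logical=[F,h,B,G,D,A,H,C]
After op 12 (rotate(-2)): offset=5, physical=[h,B,G,D,A,H,C,F], logical=[H,C,F,h,B,G,D,A]

Answer: H,C,F,h,B,G,D,A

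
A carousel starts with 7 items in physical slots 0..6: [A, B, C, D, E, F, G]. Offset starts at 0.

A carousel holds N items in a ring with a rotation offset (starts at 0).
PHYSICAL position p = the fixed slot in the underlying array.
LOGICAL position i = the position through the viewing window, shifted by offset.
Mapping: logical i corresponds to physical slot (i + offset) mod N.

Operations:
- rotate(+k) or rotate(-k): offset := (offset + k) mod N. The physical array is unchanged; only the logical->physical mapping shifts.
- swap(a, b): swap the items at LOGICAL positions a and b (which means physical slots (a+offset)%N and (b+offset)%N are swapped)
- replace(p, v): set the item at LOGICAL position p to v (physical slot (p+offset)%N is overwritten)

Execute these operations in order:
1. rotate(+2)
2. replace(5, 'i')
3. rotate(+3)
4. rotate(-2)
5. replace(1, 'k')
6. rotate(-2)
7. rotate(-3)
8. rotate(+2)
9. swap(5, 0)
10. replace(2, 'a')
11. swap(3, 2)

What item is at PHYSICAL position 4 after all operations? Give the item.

After op 1 (rotate(+2)): offset=2, physical=[A,B,C,D,E,F,G], logical=[C,D,E,F,G,A,B]
After op 2 (replace(5, 'i')): offset=2, physical=[i,B,C,D,E,F,G], logical=[C,D,E,F,G,i,B]
After op 3 (rotate(+3)): offset=5, physical=[i,B,C,D,E,F,G], logical=[F,G,i,B,C,D,E]
After op 4 (rotate(-2)): offset=3, physical=[i,B,C,D,E,F,G], logical=[D,E,F,G,i,B,C]
After op 5 (replace(1, 'k')): offset=3, physical=[i,B,C,D,k,F,G], logical=[D,k,F,G,i,B,C]
After op 6 (rotate(-2)): offset=1, physical=[i,B,C,D,k,F,G], logical=[B,C,D,k,F,G,i]
After op 7 (rotate(-3)): offset=5, physical=[i,B,C,D,k,F,G], logical=[F,G,i,B,C,D,k]
After op 8 (rotate(+2)): offset=0, physical=[i,B,C,D,k,F,G], logical=[i,B,C,D,k,F,G]
After op 9 (swap(5, 0)): offset=0, physical=[F,B,C,D,k,i,G], logical=[F,B,C,D,k,i,G]
After op 10 (replace(2, 'a')): offset=0, physical=[F,B,a,D,k,i,G], logical=[F,B,a,D,k,i,G]
After op 11 (swap(3, 2)): offset=0, physical=[F,B,D,a,k,i,G], logical=[F,B,D,a,k,i,G]

Answer: k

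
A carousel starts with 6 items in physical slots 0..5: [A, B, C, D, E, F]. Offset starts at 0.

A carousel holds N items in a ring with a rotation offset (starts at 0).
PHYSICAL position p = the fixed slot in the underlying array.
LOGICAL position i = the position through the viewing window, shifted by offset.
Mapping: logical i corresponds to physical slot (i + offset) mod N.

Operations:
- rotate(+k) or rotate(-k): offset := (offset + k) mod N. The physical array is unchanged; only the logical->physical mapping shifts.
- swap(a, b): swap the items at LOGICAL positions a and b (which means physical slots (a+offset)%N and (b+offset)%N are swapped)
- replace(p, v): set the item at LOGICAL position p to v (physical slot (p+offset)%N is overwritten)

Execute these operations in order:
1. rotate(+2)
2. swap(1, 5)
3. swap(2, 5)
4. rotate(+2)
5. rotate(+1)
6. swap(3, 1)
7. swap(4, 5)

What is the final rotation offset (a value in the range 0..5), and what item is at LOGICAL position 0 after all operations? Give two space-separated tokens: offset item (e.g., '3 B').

Answer: 5 F

Derivation:
After op 1 (rotate(+2)): offset=2, physical=[A,B,C,D,E,F], logical=[C,D,E,F,A,B]
After op 2 (swap(1, 5)): offset=2, physical=[A,D,C,B,E,F], logical=[C,B,E,F,A,D]
After op 3 (swap(2, 5)): offset=2, physical=[A,E,C,B,D,F], logical=[C,B,D,F,A,E]
After op 4 (rotate(+2)): offset=4, physical=[A,E,C,B,D,F], logical=[D,F,A,E,C,B]
After op 5 (rotate(+1)): offset=5, physical=[A,E,C,B,D,F], logical=[F,A,E,C,B,D]
After op 6 (swap(3, 1)): offset=5, physical=[C,E,A,B,D,F], logical=[F,C,E,A,B,D]
After op 7 (swap(4, 5)): offset=5, physical=[C,E,A,D,B,F], logical=[F,C,E,A,D,B]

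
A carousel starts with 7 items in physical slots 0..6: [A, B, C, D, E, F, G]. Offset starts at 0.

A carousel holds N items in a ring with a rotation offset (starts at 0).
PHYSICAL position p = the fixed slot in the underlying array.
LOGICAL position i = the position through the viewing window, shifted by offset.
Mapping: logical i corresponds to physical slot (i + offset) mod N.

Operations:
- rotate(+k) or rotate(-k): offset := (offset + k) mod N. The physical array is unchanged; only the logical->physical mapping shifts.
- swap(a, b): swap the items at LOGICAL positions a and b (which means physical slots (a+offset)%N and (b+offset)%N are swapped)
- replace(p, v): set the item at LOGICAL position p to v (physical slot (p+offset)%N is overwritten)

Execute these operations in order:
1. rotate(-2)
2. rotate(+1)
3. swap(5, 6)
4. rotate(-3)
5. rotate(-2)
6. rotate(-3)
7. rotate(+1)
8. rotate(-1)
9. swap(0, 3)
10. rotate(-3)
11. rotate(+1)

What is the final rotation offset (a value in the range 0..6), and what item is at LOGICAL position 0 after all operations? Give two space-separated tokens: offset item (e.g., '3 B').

Answer: 3 D

Derivation:
After op 1 (rotate(-2)): offset=5, physical=[A,B,C,D,E,F,G], logical=[F,G,A,B,C,D,E]
After op 2 (rotate(+1)): offset=6, physical=[A,B,C,D,E,F,G], logical=[G,A,B,C,D,E,F]
After op 3 (swap(5, 6)): offset=6, physical=[A,B,C,D,F,E,G], logical=[G,A,B,C,D,F,E]
After op 4 (rotate(-3)): offset=3, physical=[A,B,C,D,F,E,G], logical=[D,F,E,G,A,B,C]
After op 5 (rotate(-2)): offset=1, physical=[A,B,C,D,F,E,G], logical=[B,C,D,F,E,G,A]
After op 6 (rotate(-3)): offset=5, physical=[A,B,C,D,F,E,G], logical=[E,G,A,B,C,D,F]
After op 7 (rotate(+1)): offset=6, physical=[A,B,C,D,F,E,G], logical=[G,A,B,C,D,F,E]
After op 8 (rotate(-1)): offset=5, physical=[A,B,C,D,F,E,G], logical=[E,G,A,B,C,D,F]
After op 9 (swap(0, 3)): offset=5, physical=[A,E,C,D,F,B,G], logical=[B,G,A,E,C,D,F]
After op 10 (rotate(-3)): offset=2, physical=[A,E,C,D,F,B,G], logical=[C,D,F,B,G,A,E]
After op 11 (rotate(+1)): offset=3, physical=[A,E,C,D,F,B,G], logical=[D,F,B,G,A,E,C]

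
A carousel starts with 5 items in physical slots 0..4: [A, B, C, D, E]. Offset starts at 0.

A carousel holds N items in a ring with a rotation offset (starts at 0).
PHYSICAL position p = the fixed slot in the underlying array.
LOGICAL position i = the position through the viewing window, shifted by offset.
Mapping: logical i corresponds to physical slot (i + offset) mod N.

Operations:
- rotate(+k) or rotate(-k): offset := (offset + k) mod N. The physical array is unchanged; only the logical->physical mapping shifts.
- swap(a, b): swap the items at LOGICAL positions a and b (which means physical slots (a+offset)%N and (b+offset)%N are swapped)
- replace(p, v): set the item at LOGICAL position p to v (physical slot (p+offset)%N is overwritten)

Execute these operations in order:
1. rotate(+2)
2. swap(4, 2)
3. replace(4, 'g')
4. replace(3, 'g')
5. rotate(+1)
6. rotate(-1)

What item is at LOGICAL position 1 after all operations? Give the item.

After op 1 (rotate(+2)): offset=2, physical=[A,B,C,D,E], logical=[C,D,E,A,B]
After op 2 (swap(4, 2)): offset=2, physical=[A,E,C,D,B], logical=[C,D,B,A,E]
After op 3 (replace(4, 'g')): offset=2, physical=[A,g,C,D,B], logical=[C,D,B,A,g]
After op 4 (replace(3, 'g')): offset=2, physical=[g,g,C,D,B], logical=[C,D,B,g,g]
After op 5 (rotate(+1)): offset=3, physical=[g,g,C,D,B], logical=[D,B,g,g,C]
After op 6 (rotate(-1)): offset=2, physical=[g,g,C,D,B], logical=[C,D,B,g,g]

Answer: D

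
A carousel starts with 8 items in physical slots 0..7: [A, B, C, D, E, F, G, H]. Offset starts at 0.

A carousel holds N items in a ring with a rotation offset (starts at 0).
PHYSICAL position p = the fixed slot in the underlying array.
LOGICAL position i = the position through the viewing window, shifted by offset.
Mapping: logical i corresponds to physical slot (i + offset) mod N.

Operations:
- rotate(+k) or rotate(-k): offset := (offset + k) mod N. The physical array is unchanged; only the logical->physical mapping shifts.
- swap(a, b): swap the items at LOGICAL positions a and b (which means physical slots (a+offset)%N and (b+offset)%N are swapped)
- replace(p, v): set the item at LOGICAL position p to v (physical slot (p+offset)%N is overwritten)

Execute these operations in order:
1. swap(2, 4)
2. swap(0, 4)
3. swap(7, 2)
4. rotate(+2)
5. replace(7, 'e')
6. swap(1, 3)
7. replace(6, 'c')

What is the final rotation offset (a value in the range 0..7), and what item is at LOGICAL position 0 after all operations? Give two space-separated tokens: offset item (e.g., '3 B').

After op 1 (swap(2, 4)): offset=0, physical=[A,B,E,D,C,F,G,H], logical=[A,B,E,D,C,F,G,H]
After op 2 (swap(0, 4)): offset=0, physical=[C,B,E,D,A,F,G,H], logical=[C,B,E,D,A,F,G,H]
After op 3 (swap(7, 2)): offset=0, physical=[C,B,H,D,A,F,G,E], logical=[C,B,H,D,A,F,G,E]
After op 4 (rotate(+2)): offset=2, physical=[C,B,H,D,A,F,G,E], logical=[H,D,A,F,G,E,C,B]
After op 5 (replace(7, 'e')): offset=2, physical=[C,e,H,D,A,F,G,E], logical=[H,D,A,F,G,E,C,e]
After op 6 (swap(1, 3)): offset=2, physical=[C,e,H,F,A,D,G,E], logical=[H,F,A,D,G,E,C,e]
After op 7 (replace(6, 'c')): offset=2, physical=[c,e,H,F,A,D,G,E], logical=[H,F,A,D,G,E,c,e]

Answer: 2 H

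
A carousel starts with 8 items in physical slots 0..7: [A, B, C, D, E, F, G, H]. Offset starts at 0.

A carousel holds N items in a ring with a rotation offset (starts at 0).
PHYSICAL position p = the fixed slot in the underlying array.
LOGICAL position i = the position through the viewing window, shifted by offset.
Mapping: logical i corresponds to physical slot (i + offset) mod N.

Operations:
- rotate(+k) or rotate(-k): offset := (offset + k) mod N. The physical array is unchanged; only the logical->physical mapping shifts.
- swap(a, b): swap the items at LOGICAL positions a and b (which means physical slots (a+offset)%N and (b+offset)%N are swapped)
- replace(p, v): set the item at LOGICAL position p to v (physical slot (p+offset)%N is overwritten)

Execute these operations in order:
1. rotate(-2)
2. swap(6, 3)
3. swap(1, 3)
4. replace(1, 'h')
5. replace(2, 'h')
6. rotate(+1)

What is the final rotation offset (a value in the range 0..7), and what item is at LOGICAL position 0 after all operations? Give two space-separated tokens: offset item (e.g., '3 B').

Answer: 7 h

Derivation:
After op 1 (rotate(-2)): offset=6, physical=[A,B,C,D,E,F,G,H], logical=[G,H,A,B,C,D,E,F]
After op 2 (swap(6, 3)): offset=6, physical=[A,E,C,D,B,F,G,H], logical=[G,H,A,E,C,D,B,F]
After op 3 (swap(1, 3)): offset=6, physical=[A,H,C,D,B,F,G,E], logical=[G,E,A,H,C,D,B,F]
After op 4 (replace(1, 'h')): offset=6, physical=[A,H,C,D,B,F,G,h], logical=[G,h,A,H,C,D,B,F]
After op 5 (replace(2, 'h')): offset=6, physical=[h,H,C,D,B,F,G,h], logical=[G,h,h,H,C,D,B,F]
After op 6 (rotate(+1)): offset=7, physical=[h,H,C,D,B,F,G,h], logical=[h,h,H,C,D,B,F,G]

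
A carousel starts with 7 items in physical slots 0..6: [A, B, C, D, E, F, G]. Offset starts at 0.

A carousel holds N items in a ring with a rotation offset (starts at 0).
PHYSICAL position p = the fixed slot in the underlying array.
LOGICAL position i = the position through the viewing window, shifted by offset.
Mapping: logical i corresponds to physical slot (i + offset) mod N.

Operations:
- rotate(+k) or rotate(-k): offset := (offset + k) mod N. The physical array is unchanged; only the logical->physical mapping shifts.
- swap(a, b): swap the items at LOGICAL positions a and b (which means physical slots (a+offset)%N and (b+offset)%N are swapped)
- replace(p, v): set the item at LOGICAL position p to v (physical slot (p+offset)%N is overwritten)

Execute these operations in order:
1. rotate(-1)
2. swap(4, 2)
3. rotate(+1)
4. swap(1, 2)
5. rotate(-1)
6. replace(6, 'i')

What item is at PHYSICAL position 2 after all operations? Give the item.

After op 1 (rotate(-1)): offset=6, physical=[A,B,C,D,E,F,G], logical=[G,A,B,C,D,E,F]
After op 2 (swap(4, 2)): offset=6, physical=[A,D,C,B,E,F,G], logical=[G,A,D,C,B,E,F]
After op 3 (rotate(+1)): offset=0, physical=[A,D,C,B,E,F,G], logical=[A,D,C,B,E,F,G]
After op 4 (swap(1, 2)): offset=0, physical=[A,C,D,B,E,F,G], logical=[A,C,D,B,E,F,G]
After op 5 (rotate(-1)): offset=6, physical=[A,C,D,B,E,F,G], logical=[G,A,C,D,B,E,F]
After op 6 (replace(6, 'i')): offset=6, physical=[A,C,D,B,E,i,G], logical=[G,A,C,D,B,E,i]

Answer: D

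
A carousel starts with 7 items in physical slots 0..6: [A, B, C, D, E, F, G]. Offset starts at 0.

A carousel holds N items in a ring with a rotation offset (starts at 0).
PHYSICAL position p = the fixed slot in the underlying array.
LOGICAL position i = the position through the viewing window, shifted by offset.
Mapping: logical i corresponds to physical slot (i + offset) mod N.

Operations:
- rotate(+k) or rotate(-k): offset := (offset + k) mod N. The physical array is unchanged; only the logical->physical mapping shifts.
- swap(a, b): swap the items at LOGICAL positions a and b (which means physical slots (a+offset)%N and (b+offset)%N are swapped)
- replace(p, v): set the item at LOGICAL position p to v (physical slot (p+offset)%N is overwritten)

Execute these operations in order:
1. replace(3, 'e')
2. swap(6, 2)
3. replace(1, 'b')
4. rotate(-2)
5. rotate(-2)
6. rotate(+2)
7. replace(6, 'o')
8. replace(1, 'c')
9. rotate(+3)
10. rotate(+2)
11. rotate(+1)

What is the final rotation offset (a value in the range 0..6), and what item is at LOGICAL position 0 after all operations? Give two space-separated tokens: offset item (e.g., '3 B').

Answer: 4 o

Derivation:
After op 1 (replace(3, 'e')): offset=0, physical=[A,B,C,e,E,F,G], logical=[A,B,C,e,E,F,G]
After op 2 (swap(6, 2)): offset=0, physical=[A,B,G,e,E,F,C], logical=[A,B,G,e,E,F,C]
After op 3 (replace(1, 'b')): offset=0, physical=[A,b,G,e,E,F,C], logical=[A,b,G,e,E,F,C]
After op 4 (rotate(-2)): offset=5, physical=[A,b,G,e,E,F,C], logical=[F,C,A,b,G,e,E]
After op 5 (rotate(-2)): offset=3, physical=[A,b,G,e,E,F,C], logical=[e,E,F,C,A,b,G]
After op 6 (rotate(+2)): offset=5, physical=[A,b,G,e,E,F,C], logical=[F,C,A,b,G,e,E]
After op 7 (replace(6, 'o')): offset=5, physical=[A,b,G,e,o,F,C], logical=[F,C,A,b,G,e,o]
After op 8 (replace(1, 'c')): offset=5, physical=[A,b,G,e,o,F,c], logical=[F,c,A,b,G,e,o]
After op 9 (rotate(+3)): offset=1, physical=[A,b,G,e,o,F,c], logical=[b,G,e,o,F,c,A]
After op 10 (rotate(+2)): offset=3, physical=[A,b,G,e,o,F,c], logical=[e,o,F,c,A,b,G]
After op 11 (rotate(+1)): offset=4, physical=[A,b,G,e,o,F,c], logical=[o,F,c,A,b,G,e]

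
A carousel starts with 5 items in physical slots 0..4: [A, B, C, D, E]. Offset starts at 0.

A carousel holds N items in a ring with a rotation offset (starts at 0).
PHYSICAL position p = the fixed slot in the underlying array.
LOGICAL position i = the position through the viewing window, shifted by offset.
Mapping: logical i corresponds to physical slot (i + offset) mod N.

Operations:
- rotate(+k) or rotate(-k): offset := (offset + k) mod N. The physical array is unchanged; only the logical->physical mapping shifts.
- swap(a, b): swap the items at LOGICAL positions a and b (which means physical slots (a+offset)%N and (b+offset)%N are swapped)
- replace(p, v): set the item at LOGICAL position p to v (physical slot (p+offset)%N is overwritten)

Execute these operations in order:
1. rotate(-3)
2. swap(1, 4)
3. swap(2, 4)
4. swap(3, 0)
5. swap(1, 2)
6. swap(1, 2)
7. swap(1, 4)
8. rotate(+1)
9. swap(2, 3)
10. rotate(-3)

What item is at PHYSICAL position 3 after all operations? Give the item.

Answer: E

Derivation:
After op 1 (rotate(-3)): offset=2, physical=[A,B,C,D,E], logical=[C,D,E,A,B]
After op 2 (swap(1, 4)): offset=2, physical=[A,D,C,B,E], logical=[C,B,E,A,D]
After op 3 (swap(2, 4)): offset=2, physical=[A,E,C,B,D], logical=[C,B,D,A,E]
After op 4 (swap(3, 0)): offset=2, physical=[C,E,A,B,D], logical=[A,B,D,C,E]
After op 5 (swap(1, 2)): offset=2, physical=[C,E,A,D,B], logical=[A,D,B,C,E]
After op 6 (swap(1, 2)): offset=2, physical=[C,E,A,B,D], logical=[A,B,D,C,E]
After op 7 (swap(1, 4)): offset=2, physical=[C,B,A,E,D], logical=[A,E,D,C,B]
After op 8 (rotate(+1)): offset=3, physical=[C,B,A,E,D], logical=[E,D,C,B,A]
After op 9 (swap(2, 3)): offset=3, physical=[B,C,A,E,D], logical=[E,D,B,C,A]
After op 10 (rotate(-3)): offset=0, physical=[B,C,A,E,D], logical=[B,C,A,E,D]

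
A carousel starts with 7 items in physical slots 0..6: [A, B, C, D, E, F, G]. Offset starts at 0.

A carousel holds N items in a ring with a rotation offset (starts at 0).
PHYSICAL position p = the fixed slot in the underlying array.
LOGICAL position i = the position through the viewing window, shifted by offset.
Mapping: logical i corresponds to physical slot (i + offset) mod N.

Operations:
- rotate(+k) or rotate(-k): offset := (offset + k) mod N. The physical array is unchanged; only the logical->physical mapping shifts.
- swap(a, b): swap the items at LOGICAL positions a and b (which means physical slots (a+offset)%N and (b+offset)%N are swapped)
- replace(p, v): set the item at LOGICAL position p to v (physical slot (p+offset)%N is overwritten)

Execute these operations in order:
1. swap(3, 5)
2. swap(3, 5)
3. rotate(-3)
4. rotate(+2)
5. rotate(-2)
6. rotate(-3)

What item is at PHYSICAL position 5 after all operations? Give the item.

After op 1 (swap(3, 5)): offset=0, physical=[A,B,C,F,E,D,G], logical=[A,B,C,F,E,D,G]
After op 2 (swap(3, 5)): offset=0, physical=[A,B,C,D,E,F,G], logical=[A,B,C,D,E,F,G]
After op 3 (rotate(-3)): offset=4, physical=[A,B,C,D,E,F,G], logical=[E,F,G,A,B,C,D]
After op 4 (rotate(+2)): offset=6, physical=[A,B,C,D,E,F,G], logical=[G,A,B,C,D,E,F]
After op 5 (rotate(-2)): offset=4, physical=[A,B,C,D,E,F,G], logical=[E,F,G,A,B,C,D]
After op 6 (rotate(-3)): offset=1, physical=[A,B,C,D,E,F,G], logical=[B,C,D,E,F,G,A]

Answer: F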